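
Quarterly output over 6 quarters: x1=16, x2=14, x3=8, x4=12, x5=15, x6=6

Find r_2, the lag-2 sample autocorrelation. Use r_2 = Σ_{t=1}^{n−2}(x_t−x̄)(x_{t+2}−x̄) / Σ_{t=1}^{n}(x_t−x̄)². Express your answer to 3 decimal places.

-0.355

Mean x̄ = (16 + 14 + 8 + 12 + 15 + 6)/6 = 11.8333
Deviations from mean: 4.1667, 2.1667, -3.8333, 0.1667, 3.1667, -5.8333
Σ(x_t−x̄)(x_{t+2}−x̄) = (-15.9722) + (0.3611) + (-12.1389) + (-0.9722) = -28.7222
Denominator Σ(x_t−x̄)² = 80.8333
r_2 = -28.7222 / 80.8333 = -0.355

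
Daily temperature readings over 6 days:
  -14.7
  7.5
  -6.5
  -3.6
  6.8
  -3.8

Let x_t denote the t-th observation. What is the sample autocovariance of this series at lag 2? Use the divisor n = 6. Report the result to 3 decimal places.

0.433

Mean x̄ = (-14.7 + 7.5 − 6.5 − 3.6 + 6.8 − 3.8)/6 = -2.3833
Σ_{t=1}^{4}(x_t−x̄)(x_{t+2}−x̄) = 2.5978
γ_2 = 2.5978 / 6 = 0.433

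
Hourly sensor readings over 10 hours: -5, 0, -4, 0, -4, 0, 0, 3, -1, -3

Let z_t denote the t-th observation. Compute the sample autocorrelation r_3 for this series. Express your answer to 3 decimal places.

-0.416

Mean z̄ = (-5 + 0 − 4 + 0 − 4 + 0 + 0 + 3 − 1 − 3)/10 = -1.4000
Numerator Σ_{t=1}^{7}(z_t−z̄)(z_{t+3}−z̄) = -23.4800
Denominator Σ(z_t−z̄)² = 56.4000
r_3 = -23.4800 / 56.4000 = -0.416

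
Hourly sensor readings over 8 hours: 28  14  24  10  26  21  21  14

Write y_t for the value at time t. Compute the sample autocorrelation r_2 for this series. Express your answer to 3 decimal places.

0.367

Mean ȳ = (28 + 14 + 24 + 10 + 26 + 21 + 21 + 14)/8 = 19.7500
Deviations from mean: 8.2500, -5.7500, 4.2500, -9.7500, 6.2500, 1.2500, 1.2500, -5.7500
Σ(y_t−ȳ)(y_{t+2}−ȳ) = (35.0625) + (56.0625) + (26.5625) + (-12.1875) + (7.8125) + (-7.1875) = 106.1250
Denominator Σ(y_t−ȳ)² = 289.5000
r_2 = 106.1250 / 289.5000 = 0.367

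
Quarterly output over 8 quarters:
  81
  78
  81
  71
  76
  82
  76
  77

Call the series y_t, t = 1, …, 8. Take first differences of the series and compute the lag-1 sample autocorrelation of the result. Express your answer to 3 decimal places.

First differences Δy: -3, 3, -10, 5, 6, -6, 1
Mean of differences = -0.5714
Numerator Σ(Δy_t−Δȳ)(Δy_{t+1}−Δȳ) = -102.4694
Denominator Σ(Δy_t−Δȳ)² = 213.7143
r_1(Δy) = -102.4694 / 213.7143 = -0.479

-0.479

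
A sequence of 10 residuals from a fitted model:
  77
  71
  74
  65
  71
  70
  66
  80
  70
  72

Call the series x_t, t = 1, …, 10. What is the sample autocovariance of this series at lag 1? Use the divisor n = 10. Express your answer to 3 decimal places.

-6.776

Mean x̄ = (77 + 71 + 74 + 65 + 71 + 70 + 66 + 80 + 70 + 72)/10 = 71.6000
Σ_{t=1}^{9}(x_t−x̄)(x_{t+1}−x̄) = -67.7600
γ_1 = -67.7600 / 10 = -6.776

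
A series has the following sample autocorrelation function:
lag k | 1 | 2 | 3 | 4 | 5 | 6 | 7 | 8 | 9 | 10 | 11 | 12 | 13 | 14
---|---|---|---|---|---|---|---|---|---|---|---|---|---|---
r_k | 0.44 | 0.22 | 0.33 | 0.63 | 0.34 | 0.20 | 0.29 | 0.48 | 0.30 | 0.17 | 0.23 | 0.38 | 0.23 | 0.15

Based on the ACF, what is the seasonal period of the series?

4

The largest autocorrelation is r_4 = 0.63, with a weaker echo at lag 8 (0.48); the remaining lags stay at or below 0.44. The elevated value at lag 1 (0.44), dropping to 0.22 at lag 2, reflects decaying short-term dependence rather than seasonality.
The dominant spike at lag 4 indicates a seasonal period of 4.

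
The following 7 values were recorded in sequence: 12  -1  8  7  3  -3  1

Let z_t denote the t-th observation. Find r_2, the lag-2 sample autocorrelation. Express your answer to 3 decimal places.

Mean z̄ = (12 − 1 + 8 + 7 + 3 − 3 + 1)/7 = 3.8571
Deviations from mean: 8.1429, -4.8571, 4.1429, 3.1429, -0.8571, -6.8571, -2.8571
Numerator Σ_{t=1}^{5}(z_t−z̄)(z_{t+2}−z̄) = -4.1837
Denominator Σ(z_t−z̄)² = 172.8571
r_2 = -4.1837 / 172.8571 = -0.024

-0.024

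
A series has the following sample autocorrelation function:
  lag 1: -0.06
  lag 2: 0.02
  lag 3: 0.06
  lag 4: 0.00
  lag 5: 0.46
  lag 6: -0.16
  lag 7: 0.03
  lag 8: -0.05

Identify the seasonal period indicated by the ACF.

5

The largest autocorrelation is r_5 = 0.46; the remaining lags stay at or below 0.06.
The dominant spike at lag 5 indicates a seasonal period of 5.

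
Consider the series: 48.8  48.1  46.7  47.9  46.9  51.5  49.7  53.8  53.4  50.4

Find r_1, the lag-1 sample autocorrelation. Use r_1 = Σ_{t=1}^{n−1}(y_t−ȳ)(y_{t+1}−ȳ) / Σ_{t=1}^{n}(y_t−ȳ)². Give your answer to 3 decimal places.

0.510

Mean ȳ = (48.8 + 48.1 + 46.7 + 47.9 + 46.9 + 51.5 + 49.7 + 53.8 + 53.4 + 50.4)/10 = 49.7200
Numerator Σ_{t=1}^{9}(y_t−ȳ)(y_{t+1}−ȳ) = 29.3916
Denominator Σ(y_t−ȳ)² = 57.6760
r_1 = 29.3916 / 57.6760 = 0.510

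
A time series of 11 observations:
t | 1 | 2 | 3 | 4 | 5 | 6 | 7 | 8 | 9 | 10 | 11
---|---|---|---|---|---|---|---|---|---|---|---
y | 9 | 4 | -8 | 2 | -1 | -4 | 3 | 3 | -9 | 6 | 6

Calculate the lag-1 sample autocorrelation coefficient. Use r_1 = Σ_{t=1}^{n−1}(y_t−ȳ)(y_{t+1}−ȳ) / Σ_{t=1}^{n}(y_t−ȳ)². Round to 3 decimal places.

-0.161

Mean ȳ = (9 + 4 − 8 + 2 − 1 − 4 + 3 + 3 − 9 + 6 + 6)/11 = 1.0000
Numerator Σ_{t=1}^{10}(y_t−ȳ)(y_{t+1}−ȳ) = -55.0000
Denominator Σ(y_t−ȳ)² = 342.0000
r_1 = -55.0000 / 342.0000 = -0.161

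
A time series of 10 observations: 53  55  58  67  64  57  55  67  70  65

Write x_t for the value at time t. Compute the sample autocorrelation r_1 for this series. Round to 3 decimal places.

Mean x̄ = (53 + 55 + 58 + 67 + 64 + 57 + 55 + 67 + 70 + 65)/10 = 61.1000
Numerator Σ_{t=1}^{9}(x_t−x̄)(x_{t+1}−x̄) = 131.4900
Denominator Σ(x_t−x̄)² = 338.9000
r_1 = 131.4900 / 338.9000 = 0.388

0.388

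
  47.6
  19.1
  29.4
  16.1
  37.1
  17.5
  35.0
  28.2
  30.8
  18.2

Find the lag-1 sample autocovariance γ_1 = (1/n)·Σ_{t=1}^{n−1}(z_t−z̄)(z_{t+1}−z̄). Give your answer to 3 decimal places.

-50.747

Mean z̄ = (47.6 + 19.1 + 29.4 + 16.1 + 37.1 + 17.5 + 35.0 + 28.2 + 30.8 + 18.2)/10 = 27.9000
Σ_{t=1}^{9}(z_t−z̄)(z_{t+1}−z̄) = -507.4700
γ_1 = -507.4700 / 10 = -50.747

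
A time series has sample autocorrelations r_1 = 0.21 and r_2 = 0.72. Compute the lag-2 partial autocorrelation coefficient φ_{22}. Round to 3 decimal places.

φ_{22} = (r_2 − r_1²) / (1 − r_1²)
r_1² = (0.21)² = 0.0441
Numerator = 0.72 − 0.0441 = 0.6759; denominator = 1 − 0.0441 = 0.9559
φ_{22} = 0.6759 / 0.9559 = 0.707

0.707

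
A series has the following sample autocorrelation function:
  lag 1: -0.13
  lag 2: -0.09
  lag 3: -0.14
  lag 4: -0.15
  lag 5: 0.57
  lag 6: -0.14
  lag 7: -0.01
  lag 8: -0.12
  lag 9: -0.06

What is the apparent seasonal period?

5

The largest autocorrelation is r_5 = 0.57; the remaining lags stay at or below -0.01.
The dominant spike at lag 5 indicates a seasonal period of 5.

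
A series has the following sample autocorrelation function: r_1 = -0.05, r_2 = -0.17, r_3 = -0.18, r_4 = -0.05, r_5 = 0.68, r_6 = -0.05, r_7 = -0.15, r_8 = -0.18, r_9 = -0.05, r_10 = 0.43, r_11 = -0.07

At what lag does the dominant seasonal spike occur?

The largest autocorrelation is r_5 = 0.68, with a weaker echo at lag 10 (0.43); the remaining lags stay at or below -0.05.
The dominant spike at lag 5 indicates a seasonal period of 5.

5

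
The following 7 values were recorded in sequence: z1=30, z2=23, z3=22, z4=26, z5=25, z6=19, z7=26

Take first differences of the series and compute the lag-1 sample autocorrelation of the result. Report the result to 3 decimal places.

First differences Δz: -7, -1, 4, -1, -6, 7
Mean of differences = -0.6667
Numerator Σ(Δz_t−Δz̄)(Δz_{t+1}−Δz̄) = -40.1111
Denominator Σ(Δz_t−Δz̄)² = 149.3333
r_1(Δz) = -40.1111 / 149.3333 = -0.269

-0.269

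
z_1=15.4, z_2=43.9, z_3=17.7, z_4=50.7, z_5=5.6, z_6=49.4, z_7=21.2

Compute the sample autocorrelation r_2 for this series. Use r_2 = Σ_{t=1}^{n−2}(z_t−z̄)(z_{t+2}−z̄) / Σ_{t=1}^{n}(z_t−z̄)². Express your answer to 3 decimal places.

0.674

Mean z̄ = (15.4 + 43.9 + 17.7 + 50.7 + 5.6 + 49.4 + 21.2)/7 = 29.1286
Deviations from mean: -13.7286, 14.7714, -11.4286, 21.5714, -23.5286, 20.2714, -7.9286
Σ(z_t−z̄)(z_{t+2}−z̄) = (156.8980) + (318.6408) + (268.8980) + (437.2837) + (186.5480) = 1368.2684
Denominator Σ(z_t−z̄)² = 2029.9943
r_2 = 1368.2684 / 2029.9943 = 0.674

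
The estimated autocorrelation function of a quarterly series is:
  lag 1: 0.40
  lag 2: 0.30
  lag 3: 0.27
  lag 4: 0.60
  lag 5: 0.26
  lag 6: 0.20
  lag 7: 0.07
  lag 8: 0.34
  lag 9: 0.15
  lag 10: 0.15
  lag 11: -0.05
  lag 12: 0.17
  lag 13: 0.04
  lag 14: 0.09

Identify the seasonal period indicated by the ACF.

4

The largest autocorrelation is r_4 = 0.60; the remaining lags stay at or below 0.40. The elevated value at lag 1 (0.40), dropping to 0.30 at lag 2, reflects decaying short-term dependence rather than seasonality.
The dominant spike at lag 4 indicates a seasonal period of 4.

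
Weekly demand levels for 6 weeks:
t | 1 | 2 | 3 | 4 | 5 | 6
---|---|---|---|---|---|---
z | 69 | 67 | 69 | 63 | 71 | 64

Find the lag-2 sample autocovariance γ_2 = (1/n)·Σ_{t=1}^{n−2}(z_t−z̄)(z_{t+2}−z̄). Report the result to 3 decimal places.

4.046

Mean z̄ = (69 + 67 + 69 + 63 + 71 + 64)/6 = 67.1667
Σ_{t=1}^{4}(z_t−z̄)(z_{t+2}−z̄) = 24.2778
γ_2 = 24.2778 / 6 = 4.046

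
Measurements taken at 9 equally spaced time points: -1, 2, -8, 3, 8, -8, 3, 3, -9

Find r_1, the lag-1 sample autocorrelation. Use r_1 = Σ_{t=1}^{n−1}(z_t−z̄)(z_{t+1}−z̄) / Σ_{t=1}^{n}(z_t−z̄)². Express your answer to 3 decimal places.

-0.408

Mean z̄ = (-1 + 2 − 8 + 3 + 8 − 8 + 3 + 3 − 9)/9 = -0.7778
Numerator Σ_{t=1}^{8}(z_t−z̄)(z_{t+1}−z̄) = -122.2716
Denominator Σ(z_t−z̄)² = 299.5556
r_1 = -122.2716 / 299.5556 = -0.408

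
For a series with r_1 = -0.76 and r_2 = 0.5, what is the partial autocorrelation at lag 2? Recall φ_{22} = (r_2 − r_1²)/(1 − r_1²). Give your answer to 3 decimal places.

φ_{22} = (r_2 − r_1²) / (1 − r_1²)
r_1² = (-0.76)² = 0.5776
Numerator = 0.5 − 0.5776 = -0.0776; denominator = 1 − 0.5776 = 0.4224
φ_{22} = -0.0776 / 0.4224 = -0.184

-0.184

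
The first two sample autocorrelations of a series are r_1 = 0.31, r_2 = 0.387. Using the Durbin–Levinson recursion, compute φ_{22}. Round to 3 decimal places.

φ_{22} = (r_2 − r_1²) / (1 − r_1²)
r_1² = (0.31)² = 0.0961
Numerator = 0.387 − 0.0961 = 0.2909; denominator = 1 − 0.0961 = 0.9039
φ_{22} = 0.2909 / 0.9039 = 0.322

0.322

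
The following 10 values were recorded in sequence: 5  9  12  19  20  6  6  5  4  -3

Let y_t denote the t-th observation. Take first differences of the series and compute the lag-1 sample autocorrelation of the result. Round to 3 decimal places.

First differences Δy: 4, 3, 7, 1, -14, 0, -1, -1, -7
Mean of differences = -0.8889
Numerator Σ(Δy_t−Δȳ)(Δy_{t+1}−Δȳ) = 28.7654
Denominator Σ(Δy_t−Δȳ)² = 314.8889
r_1(Δy) = 28.7654 / 314.8889 = 0.091

0.091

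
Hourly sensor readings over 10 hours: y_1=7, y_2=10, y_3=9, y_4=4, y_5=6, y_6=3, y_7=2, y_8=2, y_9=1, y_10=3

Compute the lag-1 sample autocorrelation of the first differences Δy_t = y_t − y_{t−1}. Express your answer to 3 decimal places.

-0.329

First differences Δy: 3, -1, -5, 2, -3, -1, 0, -1, 2
Mean of differences = -0.4444
Numerator Σ(Δy_t−Δȳ)(Δy_{t+1}−Δȳ) = -17.1975
Denominator Σ(Δy_t−Δȳ)² = 52.2222
r_1(Δy) = -17.1975 / 52.2222 = -0.329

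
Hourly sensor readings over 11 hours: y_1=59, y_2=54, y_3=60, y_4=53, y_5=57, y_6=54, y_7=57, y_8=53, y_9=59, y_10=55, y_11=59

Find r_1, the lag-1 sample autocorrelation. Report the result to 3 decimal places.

Mean ȳ = (59 + 54 + 60 + 53 + 57 + 54 + 57 + 53 + 59 + 55 + 59)/11 = 56.3636
Numerator Σ_{t=1}^{10}(y_t−ȳ)(y_{t+1}−ȳ) = -50.4050
Denominator Σ(y_t−ȳ)² = 70.5455
r_1 = -50.4050 / 70.5455 = -0.715

-0.715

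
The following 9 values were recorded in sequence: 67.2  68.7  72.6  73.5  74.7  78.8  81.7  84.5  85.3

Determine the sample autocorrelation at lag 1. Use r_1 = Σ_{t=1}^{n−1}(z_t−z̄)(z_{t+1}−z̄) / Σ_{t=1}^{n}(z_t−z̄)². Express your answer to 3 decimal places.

Mean z̄ = (67.2 + 68.7 + 72.6 + 73.5 + 74.7 + 78.8 + 81.7 + 84.5 + 85.3)/9 = 76.3333
Numerator Σ_{t=1}^{8}(z_t−z̄)(z_{t+1}−z̄) = 239.6856
Denominator Σ(z_t−z̄)² = 348.3000
r_1 = 239.6856 / 348.3000 = 0.688

0.688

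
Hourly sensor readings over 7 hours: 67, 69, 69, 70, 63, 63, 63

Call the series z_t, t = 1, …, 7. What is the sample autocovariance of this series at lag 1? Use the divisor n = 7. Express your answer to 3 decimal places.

Mean z̄ = (67 + 69 + 69 + 70 + 63 + 63 + 63)/7 = 66.2857
Σ_{t=1}^{6}(z_t−z̄)(z_{t+1}−z̄) = 28.7755
γ_1 = 28.7755 / 7 = 4.111

4.111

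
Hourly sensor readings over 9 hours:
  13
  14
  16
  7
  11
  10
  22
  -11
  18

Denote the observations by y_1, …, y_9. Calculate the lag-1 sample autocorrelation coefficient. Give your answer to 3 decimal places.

Mean ȳ = (13 + 14 + 16 + 7 + 11 + 10 + 22 − 11 + 18)/9 = 11.1111
Numerator Σ_{t=1}^{8}(y_t−ȳ)(y_{t+1}−ȳ) = -405.1235
Denominator Σ(y_t−ȳ)² = 708.8889
r_1 = -405.1235 / 708.8889 = -0.571

-0.571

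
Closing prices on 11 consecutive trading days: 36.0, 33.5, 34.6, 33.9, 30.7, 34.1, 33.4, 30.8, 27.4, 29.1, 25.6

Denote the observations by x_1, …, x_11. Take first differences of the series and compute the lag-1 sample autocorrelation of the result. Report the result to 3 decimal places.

-0.402

First differences Δx: -2.5, 1.1, -0.7, -3.2, 3.4, -0.7, -2.6, -3.4, 1.7, -3.5
Mean of differences = -1.0400
Numerator Σ(Δx_t−Δx̄)(Δx_{t+1}−Δx̄) = -21.2676
Denominator Σ(Δx_t−Δx̄)² = 52.8840
r_1(Δx) = -21.2676 / 52.8840 = -0.402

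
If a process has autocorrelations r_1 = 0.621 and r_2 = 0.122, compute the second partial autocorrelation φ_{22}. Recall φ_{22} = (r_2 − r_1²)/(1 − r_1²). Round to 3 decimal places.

-0.429

φ_{22} = (r_2 − r_1²) / (1 − r_1²)
r_1² = (0.621)² = 0.385641
Numerator = 0.122 − 0.3856 = -0.2636; denominator = 1 − 0.3856 = 0.6144
φ_{22} = -0.2636 / 0.6144 = -0.429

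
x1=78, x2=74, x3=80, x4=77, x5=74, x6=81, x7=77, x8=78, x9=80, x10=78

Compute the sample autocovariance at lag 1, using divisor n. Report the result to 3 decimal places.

Mean x̄ = (78 + 74 + 80 + 77 + 74 + 81 + 77 + 78 + 80 + 78)/10 = 77.7000
Σ_{t=1}^{9}(x_t−x̄)(x_{t+1}−x̄) = -21.9900
γ_1 = -21.9900 / 10 = -2.199

-2.199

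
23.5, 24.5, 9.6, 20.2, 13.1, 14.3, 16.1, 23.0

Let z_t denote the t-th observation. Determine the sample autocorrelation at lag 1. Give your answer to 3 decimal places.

Mean z̄ = (23.5 + 24.5 + 9.6 + 20.2 + 13.1 + 14.3 + 16.1 + 23.0)/8 = 18.0375
Deviations from mean: 5.4625, 6.4625, -8.4375, 2.1625, -4.9375, -3.7375, -1.9375, 4.9625
Σ(z_t−z̄)(z_{t+1}−z̄) = (35.3014) + (-54.5273) + (-18.2461) + (-10.6773) + (18.4539) + (7.2414) + (-9.6148) = -32.0689
Denominator Σ(z_t−z̄)² = 214.1988
r_1 = -32.0689 / 214.1988 = -0.150

-0.150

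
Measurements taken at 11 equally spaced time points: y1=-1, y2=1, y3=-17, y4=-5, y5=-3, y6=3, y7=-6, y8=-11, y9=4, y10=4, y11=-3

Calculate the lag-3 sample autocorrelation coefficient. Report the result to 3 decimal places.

-0.144

Mean ȳ = (-1 + 1 − 17 − 5 − 3 + 3 − 6 − 11 + 4 + 4 − 3)/11 = -3.0909
Numerator Σ_{t=1}^{8}(y_t−ȳ)(y_{t+3}−ȳ) = -61.6612
Denominator Σ(y_t−ȳ)² = 426.9091
r_3 = -61.6612 / 426.9091 = -0.144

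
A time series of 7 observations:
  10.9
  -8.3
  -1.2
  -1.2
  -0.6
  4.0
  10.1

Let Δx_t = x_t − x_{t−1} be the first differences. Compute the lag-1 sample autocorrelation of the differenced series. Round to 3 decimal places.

-0.217

First differences Δx: -19.2, 7.1, 0.0, 0.6, 4.6, 6.1
Mean of differences = -0.1333
Numerator Σ(Δx_t−Δx̄)(Δx_{t+1}−Δx̄) = -103.8778
Denominator Σ(Δx_t−Δx̄)² = 477.6733
r_1(Δx) = -103.8778 / 477.6733 = -0.217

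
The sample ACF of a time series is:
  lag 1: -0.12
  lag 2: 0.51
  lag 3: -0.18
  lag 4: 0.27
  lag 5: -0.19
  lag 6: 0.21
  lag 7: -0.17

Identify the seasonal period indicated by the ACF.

2

The largest autocorrelation is r_2 = 0.51, with weaker echoes at lags 4 (0.27) and 6 (0.21); the remaining lags stay at or below -0.12.
The dominant spike at lag 2 indicates a seasonal period of 2.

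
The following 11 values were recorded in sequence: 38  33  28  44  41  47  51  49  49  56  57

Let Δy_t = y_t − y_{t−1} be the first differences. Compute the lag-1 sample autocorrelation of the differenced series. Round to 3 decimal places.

First differences Δy: -5, -5, 16, -3, 6, 4, -2, 0, 7, 1
Mean of differences = 1.9000
Numerator Σ(Δy_t−Δȳ)(Δy_{t+1}−Δȳ) = -145.3100
Denominator Σ(Δy_t−Δȳ)² = 384.9000
r_1(Δy) = -145.3100 / 384.9000 = -0.378

-0.378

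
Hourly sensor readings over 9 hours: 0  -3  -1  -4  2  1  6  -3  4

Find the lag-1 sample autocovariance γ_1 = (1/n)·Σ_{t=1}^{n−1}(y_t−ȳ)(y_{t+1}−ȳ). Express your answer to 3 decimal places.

Mean ȳ = (0 − 3 − 1 − 4 + 2 + 1 + 6 − 3 + 4)/9 = 0.2222
Σ_{t=1}^{8}(y_t−ȳ)(y_{t+1}−ȳ) = -22.6049
γ_1 = -22.6049 / 9 = -2.512

-2.512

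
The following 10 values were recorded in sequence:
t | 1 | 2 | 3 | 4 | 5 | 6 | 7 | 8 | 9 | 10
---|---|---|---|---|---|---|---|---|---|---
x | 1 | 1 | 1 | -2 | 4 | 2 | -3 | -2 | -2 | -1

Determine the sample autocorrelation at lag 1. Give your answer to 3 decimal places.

0.131

Mean x̄ = (1 + 1 + 1 − 2 + 4 + 2 − 3 − 2 − 2 − 1)/10 = -0.1000
Numerator Σ_{t=1}^{9}(x_t−x̄)(x_{t+1}−x̄) = 5.8900
Denominator Σ(x_t−x̄)² = 44.9000
r_1 = 5.8900 / 44.9000 = 0.131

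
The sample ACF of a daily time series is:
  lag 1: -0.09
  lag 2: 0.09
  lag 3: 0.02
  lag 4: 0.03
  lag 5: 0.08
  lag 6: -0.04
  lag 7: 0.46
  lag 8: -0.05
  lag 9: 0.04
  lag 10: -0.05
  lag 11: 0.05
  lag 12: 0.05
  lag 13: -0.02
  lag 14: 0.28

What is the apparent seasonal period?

The largest autocorrelation is r_7 = 0.46, with a weaker echo at lag 14 (0.28); the remaining lags stay at or below 0.09.
The dominant spike at lag 7 indicates a seasonal period of 7.

7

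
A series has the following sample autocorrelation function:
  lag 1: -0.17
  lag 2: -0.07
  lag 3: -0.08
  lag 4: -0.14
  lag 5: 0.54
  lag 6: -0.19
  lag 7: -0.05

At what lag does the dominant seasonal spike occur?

5

The largest autocorrelation is r_5 = 0.54; the remaining lags stay at or below -0.05.
The dominant spike at lag 5 indicates a seasonal period of 5.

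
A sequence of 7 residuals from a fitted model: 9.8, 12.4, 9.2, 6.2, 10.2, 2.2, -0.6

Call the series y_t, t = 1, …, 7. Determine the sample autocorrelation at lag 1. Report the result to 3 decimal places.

Mean ȳ = (9.8 + 12.4 + 9.2 + 6.2 + 10.2 + 2.2 − 0.6)/7 = 7.0571
Deviations from mean: 2.7429, 5.3429, 2.1429, -0.8571, 3.1429, -4.8571, -7.6571
Numerator Σ_{t=1}^{6}(y_t−ȳ)(y_{t+1}−ȳ) = 43.4996
Denominator Σ(y_t−ȳ)² = 133.4971
r_1 = 43.4996 / 133.4971 = 0.326

0.326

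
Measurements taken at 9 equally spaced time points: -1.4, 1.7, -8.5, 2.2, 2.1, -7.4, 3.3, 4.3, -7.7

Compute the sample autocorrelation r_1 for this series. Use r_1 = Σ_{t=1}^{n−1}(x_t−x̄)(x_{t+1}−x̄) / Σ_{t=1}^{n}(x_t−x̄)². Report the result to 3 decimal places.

-0.438

Mean x̄ = (-1.4 + 1.7 − 8.5 + 2.2 + 2.1 − 7.4 + 3.3 + 4.3 − 7.7)/9 = -1.2667
Numerator Σ_{t=1}^{8}(x_t−x̄)(x_{t+1}−x̄) = -94.3078
Denominator Σ(x_t−x̄)² = 215.3400
r_1 = -94.3078 / 215.3400 = -0.438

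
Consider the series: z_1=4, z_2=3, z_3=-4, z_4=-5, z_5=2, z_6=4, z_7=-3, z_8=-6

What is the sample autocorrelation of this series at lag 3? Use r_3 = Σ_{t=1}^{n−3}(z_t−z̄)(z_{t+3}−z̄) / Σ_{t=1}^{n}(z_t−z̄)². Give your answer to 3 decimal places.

-0.235

Mean z̄ = (4 + 3 − 4 − 5 + 2 + 4 − 3 − 6)/8 = -0.6250
Deviations from mean: 4.6250, 3.6250, -3.3750, -4.3750, 2.6250, 4.6250, -2.3750, -5.3750
Numerator Σ_{t=1}^{5}(z_t−z̄)(z_{t+3}−z̄) = -30.0469
Denominator Σ(z_t−z̄)² = 127.8750
r_3 = -30.0469 / 127.8750 = -0.235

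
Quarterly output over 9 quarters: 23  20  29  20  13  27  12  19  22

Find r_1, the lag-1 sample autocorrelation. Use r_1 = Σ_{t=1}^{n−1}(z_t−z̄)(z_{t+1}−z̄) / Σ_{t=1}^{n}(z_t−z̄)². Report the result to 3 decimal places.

-0.391

Mean z̄ = (23 + 20 + 29 + 20 + 13 + 27 + 12 + 19 + 22)/9 = 20.5556
Numerator Σ_{t=1}^{8}(z_t−z̄)(z_{t+1}−z̄) = -99.3086
Denominator Σ(z_t−z̄)² = 254.2222
r_1 = -99.3086 / 254.2222 = -0.391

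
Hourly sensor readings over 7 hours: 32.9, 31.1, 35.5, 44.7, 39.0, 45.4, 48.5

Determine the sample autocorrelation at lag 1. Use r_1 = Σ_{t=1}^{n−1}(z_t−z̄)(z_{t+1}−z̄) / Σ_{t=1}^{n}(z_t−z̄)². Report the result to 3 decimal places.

0.424

Mean z̄ = (32.9 + 31.1 + 35.5 + 44.7 + 39.0 + 45.4 + 48.5)/7 = 39.5857
Deviations from mean: -6.6857, -8.4857, -4.0857, 5.1143, -0.5857, 5.8143, 8.9143
Σ(z_t−z̄)(z_{t+1}−z̄) = (56.7331) + (34.6702) + (-20.8955) + (-2.9955) + (-3.4055) + (51.8302) = 115.9369
Denominator Σ(z_t−z̄)² = 273.1686
r_1 = 115.9369 / 273.1686 = 0.424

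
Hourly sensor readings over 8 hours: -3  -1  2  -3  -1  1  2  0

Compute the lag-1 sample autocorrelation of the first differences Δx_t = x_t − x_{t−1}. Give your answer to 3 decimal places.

First differences Δx: 2, 3, -5, 2, 2, 1, -2
Mean of differences = 0.4286
Numerator Σ(Δx_t−Δx̄)(Δx_{t+1}−Δx̄) = -16.4694
Denominator Σ(Δx_t−Δx̄)² = 49.7143
r_1(Δx) = -16.4694 / 49.7143 = -0.331

-0.331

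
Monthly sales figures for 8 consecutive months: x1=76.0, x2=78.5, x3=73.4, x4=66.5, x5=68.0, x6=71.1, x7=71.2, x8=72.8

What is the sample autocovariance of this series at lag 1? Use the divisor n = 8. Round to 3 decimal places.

Mean x̄ = (76.0 + 78.5 + 73.4 + 66.5 + 68.0 + 71.1 + 71.2 + 72.8)/8 = 72.1875
Σ_{t=1}^{7}(x_t−x̄)(x_{t+1}−x̄) = 53.6636
γ_1 = 53.6636 / 8 = 6.708

6.708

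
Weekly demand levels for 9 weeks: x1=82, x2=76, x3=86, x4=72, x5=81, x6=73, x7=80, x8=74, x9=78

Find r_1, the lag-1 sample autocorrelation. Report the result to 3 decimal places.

Mean x̄ = (82 + 76 + 86 + 72 + 81 + 73 + 80 + 74 + 78)/9 = 78.0000
Numerator Σ_{t=1}^{8}(x_t−x̄)(x_{t+1}−x̄) = -123.0000
Denominator Σ(x_t−x̄)² = 174.0000
r_1 = -123.0000 / 174.0000 = -0.707

-0.707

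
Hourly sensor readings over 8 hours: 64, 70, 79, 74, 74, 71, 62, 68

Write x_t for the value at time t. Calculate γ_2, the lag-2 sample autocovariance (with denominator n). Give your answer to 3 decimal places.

-6.578

Mean x̄ = (64 + 70 + 79 + 74 + 74 + 71 + 62 + 68)/8 = 70.2500
Σ_{t=1}^{6}(x_t−x̄)(x_{t+2}−x̄) = -52.6250
γ_2 = -52.6250 / 8 = -6.578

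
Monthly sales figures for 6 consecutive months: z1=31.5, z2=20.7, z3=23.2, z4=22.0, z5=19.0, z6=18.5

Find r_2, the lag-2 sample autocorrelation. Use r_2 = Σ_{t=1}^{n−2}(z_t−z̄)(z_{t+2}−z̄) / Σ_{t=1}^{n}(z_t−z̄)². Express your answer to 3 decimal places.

0.060

Mean z̄ = (31.5 + 20.7 + 23.2 + 22.0 + 19.0 + 18.5)/6 = 22.4833
Σ(z_t−z̄)(z_{t+2}−z̄) = (6.4619) + (0.8619) + (-2.4964) + (1.9253) = 6.7528
Denominator Σ(z_t−z̄)² = 113.2283
r_2 = 6.7528 / 113.2283 = 0.060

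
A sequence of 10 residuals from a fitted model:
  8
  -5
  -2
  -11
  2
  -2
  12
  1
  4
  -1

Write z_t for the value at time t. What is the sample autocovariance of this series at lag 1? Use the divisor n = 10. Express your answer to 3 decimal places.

Mean z̄ = (8 − 5 − 2 − 11 + 2 − 2 + 12 + 1 + 4 − 1)/10 = 0.6000
Σ_{t=1}^{9}(z_t−z̄)(z_{t+1}−z̄) = -45.7600
γ_1 = -45.7600 / 10 = -4.576

-4.576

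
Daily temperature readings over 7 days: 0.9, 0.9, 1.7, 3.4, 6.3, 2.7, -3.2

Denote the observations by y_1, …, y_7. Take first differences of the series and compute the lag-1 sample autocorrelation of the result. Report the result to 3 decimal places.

First differences Δy: 0.0, 0.8, 1.7, 2.9, -3.6, -5.9
Mean of differences = -0.6833
Numerator Σ(Δy_t−Δȳ)(Δy_{t+1}−Δȳ) = 17.8531
Denominator Σ(Δy_t−Δȳ)² = 56.9083
r_1(Δy) = 17.8531 / 56.9083 = 0.314

0.314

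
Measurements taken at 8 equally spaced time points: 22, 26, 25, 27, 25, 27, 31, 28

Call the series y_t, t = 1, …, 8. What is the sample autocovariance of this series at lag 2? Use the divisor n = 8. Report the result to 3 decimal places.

0.340

Mean ȳ = (22 + 26 + 25 + 27 + 25 + 27 + 31 + 28)/8 = 26.3750
Σ_{t=1}^{6}(y_t−ȳ)(y_{t+2}−ȳ) = 2.7188
γ_2 = 2.7188 / 8 = 0.340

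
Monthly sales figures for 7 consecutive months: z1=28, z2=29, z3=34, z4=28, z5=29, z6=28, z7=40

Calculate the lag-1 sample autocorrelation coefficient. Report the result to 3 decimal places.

Mean z̄ = (28 + 29 + 34 + 28 + 29 + 28 + 40)/7 = 30.8571
Deviations from mean: -2.8571, -1.8571, 3.1429, -2.8571, -1.8571, -2.8571, 9.1429
Σ(z_t−z̄)(z_{t+1}−z̄) = (5.3061) + (-5.8367) + (-8.9796) + (5.3061) + (5.3061) + (-26.1224) = -25.0204
Denominator Σ(z_t−z̄)² = 124.8571
r_1 = -25.0204 / 124.8571 = -0.200

-0.200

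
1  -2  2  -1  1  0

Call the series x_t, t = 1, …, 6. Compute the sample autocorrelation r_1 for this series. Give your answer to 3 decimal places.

-0.833

Mean x̄ = (1 − 2 + 2 − 1 + 1 + 0)/6 = 0.1667
Deviations from mean: 0.8333, -2.1667, 1.8333, -1.1667, 0.8333, -0.1667
Σ(x_t−x̄)(x_{t+1}−x̄) = (-1.8056) + (-3.9722) + (-2.1389) + (-0.9722) + (-0.1389) = -9.0278
Denominator Σ(x_t−x̄)² = 10.8333
r_1 = -9.0278 / 10.8333 = -0.833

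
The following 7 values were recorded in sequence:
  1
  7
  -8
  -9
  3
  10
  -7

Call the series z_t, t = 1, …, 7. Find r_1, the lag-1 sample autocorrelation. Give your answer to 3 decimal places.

Mean z̄ = (1 + 7 − 8 − 9 + 3 + 10 − 7)/7 = -0.4286
Deviations from mean: 1.4286, 7.4286, -7.5714, -8.5714, 3.4286, 10.4286, -6.5714
Σ(z_t−z̄)(z_{t+1}−z̄) = (10.6122) + (-56.2449) + (64.8980) + (-29.3878) + (35.7551) + (-68.5306) = -42.8980
Denominator Σ(z_t−z̄)² = 351.7143
r_1 = -42.8980 / 351.7143 = -0.122

-0.122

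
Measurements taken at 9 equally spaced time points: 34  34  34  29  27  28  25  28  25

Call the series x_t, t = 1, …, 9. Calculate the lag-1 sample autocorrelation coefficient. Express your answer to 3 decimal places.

Mean x̄ = (34 + 34 + 34 + 29 + 27 + 28 + 25 + 28 + 25)/9 = 29.3333
Numerator Σ_{t=1}^{8}(x_t−x̄)(x_{t+1}−x̄) = 63.2222
Denominator Σ(x_t−x̄)² = 112.0000
r_1 = 63.2222 / 112.0000 = 0.564

0.564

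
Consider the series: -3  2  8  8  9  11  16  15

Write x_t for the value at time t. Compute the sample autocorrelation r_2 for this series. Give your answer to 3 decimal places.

0.100

Mean x̄ = (-3 + 2 + 8 + 8 + 9 + 11 + 16 + 15)/8 = 8.2500
Σ(x_t−x̄)(x_{t+2}−x̄) = (2.8125) + (1.5625) + (-0.1875) + (-0.6875) + (5.8125) + (18.5625) = 27.8750
Denominator Σ(x_t−x̄)² = 279.5000
r_2 = 27.8750 / 279.5000 = 0.100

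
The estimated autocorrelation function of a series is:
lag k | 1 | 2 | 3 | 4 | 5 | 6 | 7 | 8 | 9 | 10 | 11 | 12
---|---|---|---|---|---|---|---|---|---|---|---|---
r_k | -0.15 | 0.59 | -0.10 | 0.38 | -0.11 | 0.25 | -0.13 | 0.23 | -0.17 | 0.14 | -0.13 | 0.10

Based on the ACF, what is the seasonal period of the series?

2

The largest autocorrelation is r_2 = 0.59, with weaker echoes at lags 4 (0.38), 6 (0.25) and 8 (0.23); the remaining lags stay at or below 0.14.
The dominant spike at lag 2 indicates a seasonal period of 2.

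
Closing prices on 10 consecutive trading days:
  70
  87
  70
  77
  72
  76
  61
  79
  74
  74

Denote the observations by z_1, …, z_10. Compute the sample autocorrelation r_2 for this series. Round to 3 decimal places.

Mean z̄ = (70 + 87 + 70 + 77 + 72 + 76 + 61 + 79 + 74 + 74)/10 = 74.0000
Numerator Σ_{t=1}^{8}(z_t−z̄)(z_{t+2}−z̄) = 105.0000
Denominator Σ(z_t−z̄)² = 412.0000
r_2 = 105.0000 / 412.0000 = 0.255

0.255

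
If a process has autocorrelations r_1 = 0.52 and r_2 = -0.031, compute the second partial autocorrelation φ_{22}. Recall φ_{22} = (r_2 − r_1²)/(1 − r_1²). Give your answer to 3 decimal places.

φ_{22} = (r_2 − r_1²) / (1 − r_1²)
r_1² = (0.52)² = 0.2704
Numerator = -0.031 − 0.2704 = -0.3014; denominator = 1 − 0.2704 = 0.7296
φ_{22} = -0.3014 / 0.7296 = -0.413

-0.413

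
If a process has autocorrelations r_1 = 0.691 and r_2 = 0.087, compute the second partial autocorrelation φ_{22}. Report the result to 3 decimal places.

φ_{22} = (r_2 − r_1²) / (1 − r_1²)
r_1² = (0.691)² = 0.477481
Numerator = 0.087 − 0.4775 = -0.3905; denominator = 1 − 0.4775 = 0.5225
φ_{22} = -0.3905 / 0.5225 = -0.747

-0.747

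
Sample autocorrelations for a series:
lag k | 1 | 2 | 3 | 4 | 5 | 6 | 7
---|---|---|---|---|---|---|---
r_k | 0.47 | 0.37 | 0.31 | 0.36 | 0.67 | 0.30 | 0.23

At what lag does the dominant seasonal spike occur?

The largest autocorrelation is r_5 = 0.67; the remaining lags stay at or below 0.47. The elevated value at lag 1 (0.47), dropping to 0.37 at lag 2, reflects decaying short-term dependence rather than seasonality.
The dominant spike at lag 5 indicates a seasonal period of 5.

5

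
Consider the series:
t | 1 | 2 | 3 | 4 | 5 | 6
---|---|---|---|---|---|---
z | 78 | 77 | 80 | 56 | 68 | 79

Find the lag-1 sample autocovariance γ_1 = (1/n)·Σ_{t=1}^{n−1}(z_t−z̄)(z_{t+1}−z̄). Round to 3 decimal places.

-2.667

Mean z̄ = (78 + 77 + 80 + 56 + 68 + 79)/6 = 73.0000
Deviations: 5.0000, 4.0000, 7.0000, -17.0000, -5.0000, 6.0000
Σ_{t=1}^{5}(z_t−z̄)(z_{t+1}−z̄) = -16.0000
γ_1 = -16.0000 / 6 = -2.667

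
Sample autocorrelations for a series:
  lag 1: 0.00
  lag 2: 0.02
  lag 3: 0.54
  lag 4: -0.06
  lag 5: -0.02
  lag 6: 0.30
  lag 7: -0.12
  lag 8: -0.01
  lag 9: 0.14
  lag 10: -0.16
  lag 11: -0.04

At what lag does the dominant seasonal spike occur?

3

The largest autocorrelation is r_3 = 0.54, with a weaker echo at lag 6 (0.30); the remaining lags stay at or below 0.14.
The dominant spike at lag 3 indicates a seasonal period of 3.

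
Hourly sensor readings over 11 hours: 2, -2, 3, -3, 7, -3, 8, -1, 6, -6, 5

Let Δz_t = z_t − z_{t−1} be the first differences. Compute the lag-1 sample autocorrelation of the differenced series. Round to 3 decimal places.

First differences Δz: -4, 5, -6, 10, -10, 11, -9, 7, -12, 11
Mean of differences = 0.3000
Numerator Σ(Δz_t−Δz̄)(Δz_{t+1}−Δz̄) = -696.8900
Denominator Σ(Δz_t−Δz̄)² = 792.1000
r_1(Δz) = -696.8900 / 792.1000 = -0.880

-0.880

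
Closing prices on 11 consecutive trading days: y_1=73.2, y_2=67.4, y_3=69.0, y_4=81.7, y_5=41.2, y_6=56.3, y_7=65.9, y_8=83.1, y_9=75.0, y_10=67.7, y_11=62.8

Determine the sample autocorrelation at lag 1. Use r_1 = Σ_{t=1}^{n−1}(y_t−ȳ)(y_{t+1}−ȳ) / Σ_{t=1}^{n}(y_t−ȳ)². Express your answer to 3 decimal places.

Mean ȳ = (73.2 + 67.4 + 69.0 + 81.7 + 41.2 + 56.3 + 65.9 + 83.1 + 75.0 + 67.7 + 62.8)/11 = 67.5727
Numerator Σ_{t=1}^{10}(y_t−ȳ)(y_{t+1}−ȳ) = 52.2093
Denominator Σ(y_t−ȳ)² = 1377.7618
r_1 = 52.2093 / 1377.7618 = 0.038

0.038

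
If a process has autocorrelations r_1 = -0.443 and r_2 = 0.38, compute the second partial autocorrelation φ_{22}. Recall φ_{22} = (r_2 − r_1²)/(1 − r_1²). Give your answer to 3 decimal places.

φ_{22} = (r_2 − r_1²) / (1 − r_1²)
r_1² = (-0.443)² = 0.196249
Numerator = 0.38 − 0.1962 = 0.1838; denominator = 1 − 0.1962 = 0.8038
φ_{22} = 0.1838 / 0.8038 = 0.229

0.229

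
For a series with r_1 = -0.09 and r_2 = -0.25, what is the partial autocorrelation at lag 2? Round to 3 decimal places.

φ_{22} = (r_2 − r_1²) / (1 − r_1²)
r_1² = (-0.09)² = 0.0081
Numerator = -0.25 − 0.0081 = -0.2581; denominator = 1 − 0.0081 = 0.9919
φ_{22} = -0.2581 / 0.9919 = -0.260

-0.260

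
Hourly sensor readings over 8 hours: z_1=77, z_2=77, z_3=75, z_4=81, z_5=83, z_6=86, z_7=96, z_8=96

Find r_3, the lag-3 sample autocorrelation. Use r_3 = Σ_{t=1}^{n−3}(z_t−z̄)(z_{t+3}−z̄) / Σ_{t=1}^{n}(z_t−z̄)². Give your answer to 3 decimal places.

Mean z̄ = (77 + 77 + 75 + 81 + 83 + 86 + 96 + 96)/8 = 83.8750
Deviations from mean: -6.8750, -6.8750, -8.8750, -2.8750, -0.8750, 2.1250, 12.1250, 12.1250
Σ(z_t−z̄)(z_{t+3}−z̄) = (19.7656) + (6.0156) + (-18.8594) + (-34.8594) + (-10.6094) = -38.5469
Denominator Σ(z_t−z̄)² = 480.8750
r_3 = -38.5469 / 480.8750 = -0.080

-0.080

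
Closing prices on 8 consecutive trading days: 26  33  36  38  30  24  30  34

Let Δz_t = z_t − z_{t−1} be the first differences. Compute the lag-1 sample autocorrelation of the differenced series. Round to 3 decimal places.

0.240

First differences Δz: 7, 3, 2, -8, -6, 6, 4
Mean of differences = 1.1429
Numerator Σ(Δz_t−Δz̄)(Δz_{t+1}−Δz̄) = 49.1224
Denominator Σ(Δz_t−Δz̄)² = 204.8571
r_1(Δz) = 49.1224 / 204.8571 = 0.240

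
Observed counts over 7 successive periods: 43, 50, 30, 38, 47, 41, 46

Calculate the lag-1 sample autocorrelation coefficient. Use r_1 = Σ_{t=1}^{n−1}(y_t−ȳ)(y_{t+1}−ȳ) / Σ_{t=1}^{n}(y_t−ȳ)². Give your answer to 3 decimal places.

Mean ȳ = (43 + 50 + 30 + 38 + 47 + 41 + 46)/7 = 42.1429
Deviations from mean: 0.8571, 7.8571, -12.1429, -4.1429, 4.8571, -1.1429, 3.8571
Σ(y_t−ȳ)(y_{t+1}−ȳ) = (6.7347) + (-95.4082) + (50.3061) + (-20.1224) + (-5.5510) + (-4.4082) = -68.4490
Denominator Σ(y_t−ȳ)² = 266.8571
r_1 = -68.4490 / 266.8571 = -0.257

-0.257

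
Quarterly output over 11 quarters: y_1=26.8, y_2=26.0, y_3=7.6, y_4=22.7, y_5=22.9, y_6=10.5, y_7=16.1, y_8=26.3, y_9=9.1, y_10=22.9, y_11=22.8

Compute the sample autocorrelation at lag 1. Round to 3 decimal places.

Mean ȳ = (26.8 + 26.0 + 7.6 + 22.7 + 22.9 + 10.5 + 16.1 + 26.3 + 9.1 + 22.9 + 22.8)/11 = 19.4273
Numerator Σ_{t=1}^{10}(y_t−ȳ)(y_{t+1}−ȳ) = -175.9144
Denominator Σ(y_t−ȳ)² = 528.3018
r_1 = -175.9144 / 528.3018 = -0.333

-0.333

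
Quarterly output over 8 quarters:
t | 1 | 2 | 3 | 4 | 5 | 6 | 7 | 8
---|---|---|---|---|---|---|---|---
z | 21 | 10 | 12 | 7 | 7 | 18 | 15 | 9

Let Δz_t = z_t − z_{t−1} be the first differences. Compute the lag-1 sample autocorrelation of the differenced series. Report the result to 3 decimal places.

-0.140

First differences Δz: -11, 2, -5, 0, 11, -3, -6
Mean of differences = -1.7143
Numerator Σ(Δz_t−Δz̄)(Δz_{t+1}−Δz̄) = -41.3673
Denominator Σ(Δz_t−Δz̄)² = 295.4286
r_1(Δz) = -41.3673 / 295.4286 = -0.140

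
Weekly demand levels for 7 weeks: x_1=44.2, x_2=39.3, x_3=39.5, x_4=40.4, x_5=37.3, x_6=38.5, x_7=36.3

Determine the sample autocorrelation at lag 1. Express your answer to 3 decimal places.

0.054

Mean x̄ = (44.2 + 39.3 + 39.5 + 40.4 + 37.3 + 38.5 + 36.3)/7 = 39.3571
Deviations from mean: 4.8429, -0.0571, 0.1429, 1.0429, -2.0571, -0.8571, -3.0571
Numerator Σ_{t=1}^{6}(x_t−x̄)(x_{t+1}−x̄) = 2.1024
Denominator Σ(x_t−x̄)² = 38.8771
r_1 = 2.1024 / 38.8771 = 0.054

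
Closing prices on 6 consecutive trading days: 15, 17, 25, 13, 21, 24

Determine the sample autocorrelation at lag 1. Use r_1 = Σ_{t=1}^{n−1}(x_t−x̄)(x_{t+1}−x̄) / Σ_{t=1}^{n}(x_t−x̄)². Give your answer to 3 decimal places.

Mean x̄ = (15 + 17 + 25 + 13 + 21 + 24)/6 = 19.1667
Σ(x_t−x̄)(x_{t+1}−x̄) = (9.0278) + (-12.6389) + (-35.9722) + (-11.3056) + (8.8611) = -42.0278
Denominator Σ(x_t−x̄)² = 120.8333
r_1 = -42.0278 / 120.8333 = -0.348

-0.348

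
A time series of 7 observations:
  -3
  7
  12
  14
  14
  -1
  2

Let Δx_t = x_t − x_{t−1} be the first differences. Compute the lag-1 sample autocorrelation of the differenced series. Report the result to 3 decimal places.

0.058

First differences Δx: 10, 5, 2, 0, -15, 3
Mean of differences = 0.8333
Numerator Σ(Δx_t−Δx̄)(Δx_{t+1}−Δx̄) = 20.9722
Denominator Σ(Δx_t−Δx̄)² = 358.8333
r_1(Δx) = 20.9722 / 358.8333 = 0.058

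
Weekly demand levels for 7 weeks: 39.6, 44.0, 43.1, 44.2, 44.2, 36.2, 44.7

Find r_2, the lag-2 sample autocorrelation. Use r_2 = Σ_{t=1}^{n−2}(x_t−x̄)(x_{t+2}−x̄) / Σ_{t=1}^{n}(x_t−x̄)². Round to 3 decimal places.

Mean x̄ = (39.6 + 44.0 + 43.1 + 44.2 + 44.2 + 36.2 + 44.7)/7 = 42.2857
Deviations from mean: -2.6857, 1.7143, 0.8143, 1.9143, 1.9143, -6.0857, 2.4143
Σ(x_t−x̄)(x_{t+2}−x̄) = (-2.1869) + (3.2816) + (1.5588) + (-11.6498) + (4.6216) = -4.3747
Denominator Σ(x_t−x̄)² = 61.0086
r_2 = -4.3747 / 61.0086 = -0.072

-0.072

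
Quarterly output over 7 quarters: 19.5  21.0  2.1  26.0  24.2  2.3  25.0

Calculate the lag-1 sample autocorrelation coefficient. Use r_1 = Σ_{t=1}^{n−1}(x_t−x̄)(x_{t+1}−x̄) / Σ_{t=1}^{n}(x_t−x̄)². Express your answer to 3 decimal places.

Mean x̄ = (19.5 + 21.0 + 2.1 + 26.0 + 24.2 + 2.3 + 25.0)/7 = 17.1571
Deviations from mean: 2.3429, 3.8429, -15.0571, 8.8429, 7.0429, -14.8571, 7.8429
Σ(x_t−x̄)(x_{t+1}−x̄) = (9.0033) + (-57.8624) + (-133.1482) + (62.2790) + (-104.6367) + (-116.5224) = -340.8876
Denominator Σ(x_t−x̄)² = 657.0171
r_1 = -340.8876 / 657.0171 = -0.519

-0.519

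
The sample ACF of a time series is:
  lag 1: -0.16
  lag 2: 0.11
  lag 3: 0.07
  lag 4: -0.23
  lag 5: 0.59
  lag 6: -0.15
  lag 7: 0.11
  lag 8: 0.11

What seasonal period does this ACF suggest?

5

The largest autocorrelation is r_5 = 0.59; the remaining lags stay at or below 0.11.
The dominant spike at lag 5 indicates a seasonal period of 5.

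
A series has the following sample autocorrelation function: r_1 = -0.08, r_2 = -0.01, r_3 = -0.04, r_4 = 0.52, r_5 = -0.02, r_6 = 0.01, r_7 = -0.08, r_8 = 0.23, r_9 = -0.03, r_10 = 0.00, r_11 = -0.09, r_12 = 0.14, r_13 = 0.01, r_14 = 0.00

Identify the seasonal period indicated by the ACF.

The largest autocorrelation is r_4 = 0.52, with a weaker echo at lag 8 (0.23); the remaining lags stay at or below 0.14.
The dominant spike at lag 4 indicates a seasonal period of 4.

4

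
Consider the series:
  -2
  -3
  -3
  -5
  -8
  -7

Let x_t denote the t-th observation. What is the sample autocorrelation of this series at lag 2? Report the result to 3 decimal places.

-0.030

Mean x̄ = (-2 − 3 − 3 − 5 − 8 − 7)/6 = -4.6667
Numerator Σ_{t=1}^{4}(x_t−x̄)(x_{t+2}−x̄) = -0.8889
Denominator Σ(x_t−x̄)² = 29.3333
r_2 = -0.8889 / 29.3333 = -0.030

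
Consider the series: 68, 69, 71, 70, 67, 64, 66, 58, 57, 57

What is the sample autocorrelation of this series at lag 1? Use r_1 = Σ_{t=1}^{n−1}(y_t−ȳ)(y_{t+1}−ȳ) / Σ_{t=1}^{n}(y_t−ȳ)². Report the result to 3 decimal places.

0.696

Mean ȳ = (68 + 69 + 71 + 70 + 67 + 64 + 66 + 58 + 57 + 57)/10 = 64.7000
Numerator Σ_{t=1}^{9}(y_t−ȳ)(y_{t+1}−ȳ) = 186.5100
Denominator Σ(y_t−ȳ)² = 268.1000
r_1 = 186.5100 / 268.1000 = 0.696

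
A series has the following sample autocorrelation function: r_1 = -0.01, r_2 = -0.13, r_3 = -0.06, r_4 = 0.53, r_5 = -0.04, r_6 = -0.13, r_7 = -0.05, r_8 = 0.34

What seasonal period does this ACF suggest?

The largest autocorrelation is r_4 = 0.53, with a weaker echo at lag 8 (0.34); the remaining lags stay at or below -0.01.
The dominant spike at lag 4 indicates a seasonal period of 4.

4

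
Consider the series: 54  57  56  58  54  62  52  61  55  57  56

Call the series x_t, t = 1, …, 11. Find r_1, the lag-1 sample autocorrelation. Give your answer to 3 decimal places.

-0.819

Mean x̄ = (54 + 57 + 56 + 58 + 54 + 62 + 52 + 61 + 55 + 57 + 56)/11 = 56.5455
Numerator Σ_{t=1}^{10}(x_t−x̄)(x_{t+1}−x̄) = -72.6612
Denominator Σ(x_t−x̄)² = 88.7273
r_1 = -72.6612 / 88.7273 = -0.819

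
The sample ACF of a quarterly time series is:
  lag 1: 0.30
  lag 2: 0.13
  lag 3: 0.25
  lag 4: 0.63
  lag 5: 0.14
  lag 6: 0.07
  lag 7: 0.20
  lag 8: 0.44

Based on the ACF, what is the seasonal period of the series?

The largest autocorrelation is r_4 = 0.63, with a weaker echo at lag 8 (0.44); the remaining lags stay at or below 0.30. The elevated value at lag 1 (0.30), dropping to 0.13 at lag 2, reflects decaying short-term dependence rather than seasonality.
The dominant spike at lag 4 indicates a seasonal period of 4.

4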